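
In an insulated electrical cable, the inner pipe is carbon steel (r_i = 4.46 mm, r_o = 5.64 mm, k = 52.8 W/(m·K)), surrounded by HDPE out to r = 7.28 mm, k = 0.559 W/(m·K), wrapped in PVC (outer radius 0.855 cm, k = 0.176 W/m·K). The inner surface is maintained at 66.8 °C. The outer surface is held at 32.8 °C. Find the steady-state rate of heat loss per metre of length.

Q' = 155 W/m

Series thermal resistances, inner to outer:
  R'_carbon steel = ln(0.00564/0.00446)/(2πk) = 0.2347/(2π·52.8) = 7.076×10^-4 m·K/W
  R'_HDPE = ln(0.00728/0.00564)/(2πk) = 0.2552/(2π·0.559) = 0.07267 m·K/W
  R'_PVC = ln(0.00855/0.00728)/(2πk) = 0.1608/(2π·0.176) = 0.1454 m·K/W
ΣR = 7.076×10^-4 + 0.07267 + 0.1454 = 0.2188 m·K/W
Q' = ΔT/ΣR = (66.8 °C − 32.8 °C)/0.2188 = 155 W/m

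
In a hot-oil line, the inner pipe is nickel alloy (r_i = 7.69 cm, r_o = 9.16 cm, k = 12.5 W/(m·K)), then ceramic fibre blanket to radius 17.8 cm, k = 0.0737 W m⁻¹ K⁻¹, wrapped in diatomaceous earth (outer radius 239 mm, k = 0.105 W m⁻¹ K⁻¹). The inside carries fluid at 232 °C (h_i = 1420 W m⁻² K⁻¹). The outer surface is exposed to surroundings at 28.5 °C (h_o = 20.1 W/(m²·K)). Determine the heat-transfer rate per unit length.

Series thermal resistances, inner to outer:
  R'_conv,in = 1/(2πr h) = 1/(2π·0.0769·1420) = 0.001457 m·K/W
  R'_nickel alloy = ln(0.0916/0.0769)/(2πk) = 0.1749/(2π·12.5) = 0.002227 m·K/W
  R'_ceramic fibre blanket = ln(0.178/0.0916)/(2πk) = 0.6644/(2π·0.0737) = 1.435 m·K/W
  R'_diatomaceous earth = ln(0.239/0.178)/(2πk) = 0.2947/(2π·0.105) = 0.4467 m·K/W
  R'_conv,out = 1/(2πr h) = 1/(2π·0.239·20.1) = 0.03313 m·K/W
ΣR = 0.001457 + 0.002227 + 1.435 + 0.4467 + 0.03313 = 1.919 m·K/W
Q' = ΔT/ΣR = (232 °C − 28.5 °C)/1.919 = 106 W/m

Q' = 106 W/m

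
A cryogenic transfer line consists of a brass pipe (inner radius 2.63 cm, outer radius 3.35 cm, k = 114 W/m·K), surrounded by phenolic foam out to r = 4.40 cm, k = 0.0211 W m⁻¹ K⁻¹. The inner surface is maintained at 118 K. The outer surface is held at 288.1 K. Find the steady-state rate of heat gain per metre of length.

Q' = 82.7 W/m

Series thermal resistances, inner to outer:
  R'_brass = ln(0.0335/0.0263)/(2πk) = 0.2420/(2π·114) = 3.378×10^-4 m·K/W
  R'_phenolic foam = ln(0.0440/0.0335)/(2πk) = 0.2726/(2π·0.0211) = 2.057 m·K/W
ΣR = 3.378×10^-4 + 2.057 = 2.057 m·K/W
Q' = ΔT/ΣR = (118 K − 288.1 K)/2.057 = -82.7 W/m
(Negative Q' ⇒ heat flows inward; heat gain = 82.7 W/m.)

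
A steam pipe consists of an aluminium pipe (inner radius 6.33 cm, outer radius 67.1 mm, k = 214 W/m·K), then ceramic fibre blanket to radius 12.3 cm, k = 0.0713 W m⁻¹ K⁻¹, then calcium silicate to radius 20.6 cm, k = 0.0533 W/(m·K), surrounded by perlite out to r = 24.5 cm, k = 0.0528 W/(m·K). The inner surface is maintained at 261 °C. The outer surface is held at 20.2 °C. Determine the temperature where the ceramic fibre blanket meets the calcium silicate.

Series thermal resistances, inner to outer:
  R'_aluminium = ln(0.0671/0.0633)/(2πk) = 0.05830/(2π·214) = 4.336×10^-5 m·K/W
  R'_ceramic fibre blanket = ln(0.123/0.0671)/(2πk) = 0.6060/(2π·0.0713) = 1.353 m·K/W
  R'_calcium silicate = ln(0.206/0.123)/(2πk) = 0.5157/(2π·0.0533) = 1.540 m·K/W
  R'_perlite = ln(0.245/0.206)/(2πk) = 0.1734/(2π·0.0528) = 0.5226 m·K/W
ΣR = 4.336×10^-5 + 1.353 + 1.540 + 0.5226 = 3.416 m·K/W
Q' = ΔT/ΣR = (261 °C − 20.2 °C)/3.416 = 70.49 W/m
From the inner boundary to the ceramic fibre blanket/calcium silicate interface, ΣR_partial = 1.353 m·K/W.
T_interface = T_in − Q'·ΣR_partial = 261 °C − (70.49)(1.353) = 166 °C

T = 166 °C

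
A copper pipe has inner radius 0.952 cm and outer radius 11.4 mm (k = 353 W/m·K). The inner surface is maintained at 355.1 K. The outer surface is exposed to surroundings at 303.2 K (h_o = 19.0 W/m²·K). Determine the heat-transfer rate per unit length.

Q' = 70.6 W/m

Series thermal resistances, inner to outer:
  R'_copper = ln(0.0114/0.00952)/(2πk) = 0.1802/(2π·353) = 8.125×10^-5 m·K/W
  R'_conv,out = 1/(2πr h) = 1/(2π·0.0114·19.0) = 0.7348 m·K/W
ΣR = 8.125×10^-5 + 0.7348 = 0.7349 m·K/W
Q' = ΔT/ΣR = (355.1 K − 303.2 K)/0.7349 = 70.6 W/m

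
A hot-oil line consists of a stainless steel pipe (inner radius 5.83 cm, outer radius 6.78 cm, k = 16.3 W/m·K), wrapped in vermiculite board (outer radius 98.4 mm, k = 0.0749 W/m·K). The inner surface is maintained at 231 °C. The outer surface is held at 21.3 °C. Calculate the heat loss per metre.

Q' = 264 W/m

Treat each layer as a resistance in series:
  R'_stainless steel = ln(0.0678/0.0583)/(2πk) = 0.1510/(2π·16.3) = 0.001474 m·K/W
  R'_vermiculite board = ln(0.0984/0.0678)/(2πk) = 0.3725/(2π·0.0749) = 0.7915 m·K/W
ΣR = 0.001474 + 0.7915 = 0.7930 m·K/W
Q' = ΔT/ΣR = (231 °C − 21.3 °C)/0.7930 = 264 W/m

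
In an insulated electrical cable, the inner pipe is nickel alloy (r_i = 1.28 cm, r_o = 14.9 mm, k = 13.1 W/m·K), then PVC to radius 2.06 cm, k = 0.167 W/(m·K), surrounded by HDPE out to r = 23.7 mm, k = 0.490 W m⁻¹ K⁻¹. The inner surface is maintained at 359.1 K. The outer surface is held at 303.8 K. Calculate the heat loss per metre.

Treat each layer as a resistance in series:
  R'_nickel alloy = ln(0.0149/0.0128)/(2πk) = 0.1519/(2π·13.1) = 0.001846 m·K/W
  R'_PVC = ln(0.0206/0.0149)/(2πk) = 0.3239/(2π·0.167) = 0.3087 m·K/W
  R'_HDPE = ln(0.0237/0.0206)/(2πk) = 0.1402/(2π·0.490) = 0.04553 m·K/W
ΣR = 0.001846 + 0.3087 + 0.04553 = 0.3561 m·K/W
Q' = ΔT/ΣR = (359.1 K − 303.8 K)/0.3561 = 155 W/m

Q' = 155 W/m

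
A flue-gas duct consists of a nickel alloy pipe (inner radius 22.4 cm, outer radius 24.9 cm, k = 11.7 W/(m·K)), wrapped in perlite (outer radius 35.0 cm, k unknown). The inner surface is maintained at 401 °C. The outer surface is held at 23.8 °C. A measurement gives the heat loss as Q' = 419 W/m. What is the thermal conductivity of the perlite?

k = 0.0603 W/m·K

ΣR = ΔT/Q' = |401 − 23.8|/419 = 0.9002 m·K/W
Known resistances:
  R'_nickel alloy = ln(0.249/0.224)/(2πk) = 0.1058/(2π·11.7) = 0.001439 m·K/W
R_perlite = ΣR − ΣR_known = 0.9002 − 0.001439 = 0.8988 m·K/W
ln(r₂/r₁)/(2πk) = 0.8988 ⇒ k = 0.3405/(2π·0.8988) = 0.0603 W/m·K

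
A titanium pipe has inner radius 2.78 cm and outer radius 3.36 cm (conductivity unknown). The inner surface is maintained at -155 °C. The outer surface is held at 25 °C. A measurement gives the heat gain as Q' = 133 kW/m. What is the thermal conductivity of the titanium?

ΣR = ΔT/Q' = |-155 − 25|/1.33×10^5 = 0.001353 m·K/W
ln(r₂/r₁)/(2πk) = 0.001353 ⇒ k = 0.1895/(2π·0.001353) = 22.3 W/m·K

k = 22.3 W/m·K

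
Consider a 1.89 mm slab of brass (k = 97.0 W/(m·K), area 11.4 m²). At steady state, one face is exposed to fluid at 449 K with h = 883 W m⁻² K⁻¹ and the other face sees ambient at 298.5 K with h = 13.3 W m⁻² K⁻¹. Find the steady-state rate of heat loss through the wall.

Q = 22.5 kW

Resistance network (inner→outer):
  R_conv,in = 1/(hA) = 1/(883·11.4) = 9.934×10^-5 K/W
  R_brass = L/(kA) = 0.00189/(97.0·11.4) = 1.709×10^-6 K/W
  R_conv,out = 1/(hA) = 1/(13.3·11.4) = 0.006595 K/W
ΣR = 9.934×10^-5 + 1.709×10^-6 + 0.006595 = 0.006696 K/W
Q = ΔT/ΣR = (449 K − 298.5 K)/0.006696 = 22500 W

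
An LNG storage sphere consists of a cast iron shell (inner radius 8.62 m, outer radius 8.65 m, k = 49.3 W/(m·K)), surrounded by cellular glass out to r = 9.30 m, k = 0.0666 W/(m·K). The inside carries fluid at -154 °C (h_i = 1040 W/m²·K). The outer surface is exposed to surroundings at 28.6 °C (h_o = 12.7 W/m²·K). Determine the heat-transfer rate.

Resistance network (inner→outer):
  R_conv,in = 1/(4πr²h) = 1/(4π·8.62²·1040) = 1.030×10^-6 K/W
  R_cast iron = (1/8.62 − 1/8.65)/(4πk) = 4.023×10^-4/(4π·49.3) = 6.494×10^-7 K/W
  R_cellular glass = (1/8.65 − 1/9.30)/(4πk) = 0.008080/(4π·0.0666) = 0.009655 K/W
  R_conv,out = 1/(4πr²h) = 1/(4π·9.30²·12.7) = 7.245×10^-5 K/W
ΣR = 1.030×10^-6 + 6.494×10^-7 + 0.009655 + 7.245×10^-5 = 0.009729 K/W
Q = ΔT/ΣR = (-154 °C − 28.6 °C)/0.009729 = -18800 W
(Negative Q ⇒ heat flows inward; heat gain = 18800 W.)

Q = 18.8 kW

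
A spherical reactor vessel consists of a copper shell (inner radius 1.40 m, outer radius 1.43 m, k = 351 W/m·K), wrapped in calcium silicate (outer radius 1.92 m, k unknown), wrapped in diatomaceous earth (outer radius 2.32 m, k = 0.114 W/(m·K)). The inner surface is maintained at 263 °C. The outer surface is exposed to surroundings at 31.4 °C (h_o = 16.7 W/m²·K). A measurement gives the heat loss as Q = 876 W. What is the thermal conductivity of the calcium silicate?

k = 0.0707 W/m·K

ΣR = ΔT/Q = |263 − 31.4|/876 = 0.2644 K/W
Known resistances:
  R_copper = (1/1.40 − 1/1.43)/(4πk) = 0.01499/(4π·351) = 3.397×10^-6 K/W
  R_diatomaceous earth = (1/1.92 − 1/2.32)/(4πk) = 0.08980/(4π·0.114) = 0.06268 K/W
  R_conv,out = 1/(4πr²h) = 1/(4π·2.32²·16.7) = 8.853×10^-4 K/W
R_calcium silicate = ΣR − ΣR_known = 0.2644 − 0.06357 = 0.2008 K/W
(1/r₁−1/r₂)/(4πk) = 0.2008 ⇒ k = 0.1785/(4π·0.2008) = 0.0707 W/m·K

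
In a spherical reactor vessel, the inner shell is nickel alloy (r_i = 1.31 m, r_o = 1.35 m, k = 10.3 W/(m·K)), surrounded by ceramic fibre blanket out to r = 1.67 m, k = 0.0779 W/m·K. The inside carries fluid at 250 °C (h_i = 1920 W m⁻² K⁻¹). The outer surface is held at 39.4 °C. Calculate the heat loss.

Resistance network (inner→outer):
  R_conv,in = 1/(4πr²h) = 1/(4π·1.31²·1920) = 2.415×10^-5 K/W
  R_nickel alloy = (1/1.31 − 1/1.35)/(4πk) = 0.02262/(4π·10.3) = 1.747×10^-4 K/W
  R_ceramic fibre blanket = (1/1.35 − 1/1.67)/(4πk) = 0.1419/(4π·0.0779) = 0.1450 K/W
ΣR = 2.415×10^-5 + 1.747×10^-4 + 0.1450 = 0.1452 K/W
Q = ΔT/ΣR = (250 °C − 39.4 °C)/0.1452 = 1450 W

Q = 1450 W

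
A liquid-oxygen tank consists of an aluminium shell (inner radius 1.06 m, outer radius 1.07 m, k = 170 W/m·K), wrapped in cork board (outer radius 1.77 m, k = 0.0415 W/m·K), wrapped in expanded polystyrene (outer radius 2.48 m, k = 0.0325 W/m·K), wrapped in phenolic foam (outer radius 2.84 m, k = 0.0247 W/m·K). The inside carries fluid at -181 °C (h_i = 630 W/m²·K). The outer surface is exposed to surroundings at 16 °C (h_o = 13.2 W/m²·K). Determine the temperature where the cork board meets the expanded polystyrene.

Treat each layer as a resistance in series:
  R_conv,in = 1/(4πr²h) = 1/(4π·1.06²·630) = 1.124×10^-4 K/W
  R_aluminium = (1/1.06 − 1/1.07)/(4πk) = 0.008817/(4π·170) = 4.127×10^-6 K/W
  R_cork board = (1/1.07 − 1/1.77)/(4πk) = 0.3696/(4π·0.0415) = 0.7087 K/W
  R_expanded polystyrene = (1/1.77 − 1/2.48)/(4πk) = 0.1617/(4π·0.0325) = 0.3960 K/W
  R_phenolic foam = (1/2.48 − 1/2.84)/(4πk) = 0.05111/(4π·0.0247) = 0.1647 K/W
  R_conv,out = 1/(4πr²h) = 1/(4π·2.84²·13.2) = 7.474×10^-4 K/W
ΣR = 1.124×10^-4 + 4.127×10^-6 + 0.7087 + 0.3960 + 0.1647 + 7.474×10^-4 = 1.270 K/W
Q = ΔT/ΣR = (-181 °C − 16 °C)/1.270 = -155.1 W
From the inner boundary to the cork board/expanded polystyrene interface, ΣR_partial = 0.7088 K/W.
T_interface = T_in − Q·ΣR_partial = -181 °C − (-155.1)(0.7088) = -71.1 °C

T = -71.1 °C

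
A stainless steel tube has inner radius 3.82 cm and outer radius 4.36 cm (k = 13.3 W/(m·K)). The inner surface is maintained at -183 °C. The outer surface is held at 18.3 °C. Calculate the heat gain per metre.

Q' = 127 kW/m

Q' = 2πk·ΔT/ln(r₂/r₁) = 2π × 13.3 × 201.3 / ln(0.0436/0.0382) = 1.27×10^5 W/m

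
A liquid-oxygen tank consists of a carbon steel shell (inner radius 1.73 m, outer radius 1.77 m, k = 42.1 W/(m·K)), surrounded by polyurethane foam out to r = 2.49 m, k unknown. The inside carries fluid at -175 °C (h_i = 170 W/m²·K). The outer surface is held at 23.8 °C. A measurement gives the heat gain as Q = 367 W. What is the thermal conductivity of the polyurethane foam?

k = 0.0240 W/m·K

ΣR = ΔT/Q = |-175 − 23.8|/367 = 0.5417 K/W
Known resistances:
  R_conv,in = 1/(4πr²h) = 1/(4π·1.73²·170) = 1.564×10^-4 K/W
  R_carbon steel = (1/1.73 − 1/1.77)/(4πk) = 0.01306/(4π·42.1) = 2.469×10^-5 K/W
R_polyurethane foam = ΣR − ΣR_known = 0.5417 − 1.811×10^-4 = 0.5415 K/W
(1/r₁−1/r₂)/(4πk) = 0.5415 ⇒ k = 0.1634/(4π·0.5415) = 0.0240 W/m·K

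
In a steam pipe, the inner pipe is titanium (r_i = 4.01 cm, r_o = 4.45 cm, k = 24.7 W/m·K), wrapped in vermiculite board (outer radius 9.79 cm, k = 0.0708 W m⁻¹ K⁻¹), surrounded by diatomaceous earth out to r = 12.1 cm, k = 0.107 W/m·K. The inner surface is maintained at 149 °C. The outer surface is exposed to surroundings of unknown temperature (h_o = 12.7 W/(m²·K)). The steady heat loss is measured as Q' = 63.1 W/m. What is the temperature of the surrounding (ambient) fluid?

Sum the resistances:
  R'_titanium = ln(0.0445/0.0401)/(2πk) = 0.1041/(2π·24.7) = 6.709×10^-4 m·K/W
  R'_vermiculite board = ln(0.0979/0.0445)/(2πk) = 0.7885/(2π·0.0708) = 1.772 m·K/W
  R'_diatomaceous earth = ln(0.121/0.0979)/(2πk) = 0.2118/(2π·0.107) = 0.3151 m·K/W
  R'_conv,out = 1/(2πr h) = 1/(2π·0.121·12.7) = 0.1036 m·K/W
ΣR = 2.192 m·K/W
ΔT = Q'·ΣR = 63.1 × 2.192 = 138.3 K
Heat flows outward, so T_out = T_in − ΔT = 149 − 138.3 = 10.7 °C

T_out = 10.7 °C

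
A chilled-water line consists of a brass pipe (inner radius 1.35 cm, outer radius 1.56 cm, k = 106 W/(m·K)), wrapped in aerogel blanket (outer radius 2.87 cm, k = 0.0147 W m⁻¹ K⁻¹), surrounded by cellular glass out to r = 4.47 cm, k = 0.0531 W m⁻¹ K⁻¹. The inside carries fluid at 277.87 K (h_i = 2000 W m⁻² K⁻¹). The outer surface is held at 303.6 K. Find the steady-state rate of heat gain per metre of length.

Q' = 3.24 W/m

Resistance network (inner→outer):
  R'_conv,in = 1/(2πr h) = 1/(2π·0.0135·2000) = 0.005895 m·K/W
  R'_brass = ln(0.0156/0.0135)/(2πk) = 0.1446/(2π·106) = 2.171×10^-4 m·K/W
  R'_aerogel blanket = ln(0.0287/0.0156)/(2πk) = 0.6096/(2π·0.0147) = 6.600 m·K/W
  R'_cellular glass = ln(0.0447/0.0287)/(2πk) = 0.4431/(2π·0.0531) = 1.328 m·K/W
ΣR = 0.005895 + 2.171×10^-4 + 6.600 + 1.328 = 7.934 m·K/W
Q' = ΔT/ΣR = (277.87 K − 303.6 K)/7.934 = -3.24 W/m
(Negative Q' ⇒ heat flows inward; heat gain = 3.24 W/m.)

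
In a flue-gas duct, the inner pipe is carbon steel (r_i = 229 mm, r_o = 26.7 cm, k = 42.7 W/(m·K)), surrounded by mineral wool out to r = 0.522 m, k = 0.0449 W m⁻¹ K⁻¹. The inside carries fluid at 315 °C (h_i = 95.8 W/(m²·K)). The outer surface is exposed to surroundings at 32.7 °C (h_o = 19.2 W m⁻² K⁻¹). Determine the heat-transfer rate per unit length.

Treat each layer as a resistance in series:
  R'_conv,in = 1/(2πr h) = 1/(2π·0.229·95.8) = 0.007255 m·K/W
  R'_carbon steel = ln(0.267/0.229)/(2πk) = 0.1535/(2π·42.7) = 5.722×10^-4 m·K/W
  R'_mineral wool = ln(0.522/0.267)/(2πk) = 0.6704/(2π·0.0449) = 2.376 m·K/W
  R'_conv,out = 1/(2πr h) = 1/(2π·0.522·19.2) = 0.01588 m·K/W
ΣR = 0.007255 + 5.722×10^-4 + 2.376 + 0.01588 = 2.400 m·K/W
Q' = ΔT/ΣR = (315 °C − 32.7 °C)/2.400 = 118 W/m

Q' = 118 W/m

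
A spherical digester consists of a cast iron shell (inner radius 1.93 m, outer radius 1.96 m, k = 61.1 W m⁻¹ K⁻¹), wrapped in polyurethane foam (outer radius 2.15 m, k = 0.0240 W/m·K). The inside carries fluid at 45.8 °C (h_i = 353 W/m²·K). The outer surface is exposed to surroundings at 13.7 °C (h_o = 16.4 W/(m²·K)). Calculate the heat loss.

Q = 213 W

Treat each layer as a resistance in series:
  R_conv,in = 1/(4πr²h) = 1/(4π·1.93²·353) = 6.052×10^-5 K/W
  R_cast iron = (1/1.93 − 1/1.96)/(4πk) = 0.007931/(4π·61.1) = 1.033×10^-5 K/W
  R_polyurethane foam = (1/1.96 − 1/2.15)/(4πk) = 0.04509/(4π·0.0240) = 0.1495 K/W
  R_conv,out = 1/(4πr²h) = 1/(4π·2.15²·16.4) = 0.001050 K/W
ΣR = 6.052×10^-5 + 1.033×10^-5 + 0.1495 + 0.001050 = 0.1506 K/W
Q = ΔT/ΣR = (45.8 °C − 13.7 °C)/0.1506 = 213 W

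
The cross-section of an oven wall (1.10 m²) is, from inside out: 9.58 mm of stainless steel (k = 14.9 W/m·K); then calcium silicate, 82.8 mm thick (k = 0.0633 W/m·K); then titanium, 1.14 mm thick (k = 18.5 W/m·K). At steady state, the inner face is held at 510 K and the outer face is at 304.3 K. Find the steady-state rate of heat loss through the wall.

Series thermal resistances, inner to outer:
  R_stainless steel = L/(kA) = 0.00958/(14.9·1.10) = 5.845×10^-4 K/W
  R_calcium silicate = L/(kA) = 0.0828/(0.0633·1.10) = 1.189 K/W
  R_titanium = L/(kA) = 0.00114/(18.5·1.10) = 5.602×10^-5 K/W
ΣR = 5.845×10^-4 + 1.189 + 5.602×10^-5 = 1.190 K/W
Q = ΔT/ΣR = (510 K − 304.3 K)/1.190 = 173 W

Q = 173 W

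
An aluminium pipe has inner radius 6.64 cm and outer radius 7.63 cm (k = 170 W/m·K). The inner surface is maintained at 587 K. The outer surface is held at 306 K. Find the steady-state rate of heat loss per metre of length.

Q' = 2.16×10^6 W/m

Q' = 2πk·ΔT/ln(r₂/r₁) = 2π × 170 × 281 / ln(0.0763/0.0664) = 2.16×10^6 W/m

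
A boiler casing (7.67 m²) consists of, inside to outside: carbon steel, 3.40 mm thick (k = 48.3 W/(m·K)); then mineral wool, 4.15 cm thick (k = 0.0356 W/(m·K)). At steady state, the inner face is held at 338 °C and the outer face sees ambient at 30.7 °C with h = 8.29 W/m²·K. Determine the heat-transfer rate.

Q = 1830 W

Resistance network (inner→outer):
  R_carbon steel = L/(kA) = 0.00340/(48.3·7.67) = 9.178×10^-6 K/W
  R_mineral wool = L/(kA) = 0.0415/(0.0356·7.67) = 0.1520 K/W
  R_conv,out = 1/(hA) = 1/(8.29·7.67) = 0.01573 K/W
ΣR = 9.178×10^-6 + 0.1520 + 0.01573 = 0.1677 K/W
Q = ΔT/ΣR = (338 °C − 30.7 °C)/0.1677 = 1830 W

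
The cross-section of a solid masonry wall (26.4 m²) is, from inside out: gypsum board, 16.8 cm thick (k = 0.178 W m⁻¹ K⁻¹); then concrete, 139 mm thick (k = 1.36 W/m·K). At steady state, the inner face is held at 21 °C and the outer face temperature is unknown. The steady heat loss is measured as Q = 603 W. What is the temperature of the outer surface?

T_out = -2.89 °C

Series resistances:
  R_gypsum board = L/(kA) = 0.168/(0.178·26.4) = 0.03575 K/W
  R_concrete = L/(kA) = 0.139/(1.36·26.4) = 0.003871 K/W
ΣR = 0.03962 K/W
ΔT = Q·ΣR = 603 × 0.03962 = 23.89 K
Heat flows outward, so T_out = T_in − ΔT = 21 − 23.89 = -2.89 °C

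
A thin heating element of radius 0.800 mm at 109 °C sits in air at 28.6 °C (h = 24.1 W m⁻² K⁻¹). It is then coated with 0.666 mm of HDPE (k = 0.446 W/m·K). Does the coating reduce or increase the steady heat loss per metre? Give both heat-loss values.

increases: 9.74 → 17.0 W/m

Critical radius for a cylinder: r_cr = k/h = 0.0185 m = 1.85 cm.
Outer radius after coating: r₂ = 8.00×10^-4 + 6.66×10^-4 = 0.001466 m.
Since r₁ < r_cr and r₂ ≤ r_cr, the coating moves toward the maximum at r_cr — heat loss rises.
Bare: R = 1/(2πr₁h) = 8.255 m·K/W; Q = 80.4/8.255 = 9.74 W/m.
Coated: R = R_cond + R_conv = 4.721 m·K/W; Q = 80.4/4.721 = 17.0 W/m.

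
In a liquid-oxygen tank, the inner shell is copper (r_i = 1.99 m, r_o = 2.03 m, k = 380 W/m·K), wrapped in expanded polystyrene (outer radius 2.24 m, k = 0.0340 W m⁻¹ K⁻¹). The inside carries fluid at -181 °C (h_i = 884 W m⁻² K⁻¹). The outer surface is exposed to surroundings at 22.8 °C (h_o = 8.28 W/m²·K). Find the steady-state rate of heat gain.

Q = 1850 W

Resistance network (inner→outer):
  R_conv,in = 1/(4πr²h) = 1/(4π·1.99²·884) = 2.273×10^-5 K/W
  R_copper = (1/1.99 − 1/2.03)/(4πk) = 0.009902/(4π·380) = 2.074×10^-6 K/W
  R_expanded polystyrene = (1/2.03 − 1/2.24)/(4πk) = 0.04618/(4π·0.0340) = 0.1081 K/W
  R_conv,out = 1/(4πr²h) = 1/(4π·2.24²·8.28) = 0.001915 K/W
ΣR = 2.273×10^-5 + 2.074×10^-6 + 0.1081 + 0.001915 = 0.1100 K/W
Q = ΔT/ΣR = (-181 °C − 22.8 °C)/0.1100 = -1850 W
(Negative Q ⇒ heat flows inward; heat gain = 1850 W.)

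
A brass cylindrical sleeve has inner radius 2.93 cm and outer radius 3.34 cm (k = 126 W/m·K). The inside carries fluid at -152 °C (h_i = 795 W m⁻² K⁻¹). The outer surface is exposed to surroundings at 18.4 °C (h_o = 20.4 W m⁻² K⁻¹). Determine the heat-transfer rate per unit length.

Resistance network (inner→outer):
  R'_conv,in = 1/(2πr h) = 1/(2π·0.0293·795) = 0.006833 m·K/W
  R'_brass = ln(0.0334/0.0293)/(2πk) = 0.1310/(2π·126) = 1.654×10^-4 m·K/W
  R'_conv,out = 1/(2πr h) = 1/(2π·0.0334·20.4) = 0.2336 m·K/W
ΣR = 0.006833 + 1.654×10^-4 + 0.2336 = 0.2406 m·K/W
Q' = ΔT/ΣR = (-152 °C − 18.4 °C)/0.2406 = -708 W/m
(Negative Q' ⇒ heat flows inward; heat gain = 708 W/m.)

Q' = 708 W/m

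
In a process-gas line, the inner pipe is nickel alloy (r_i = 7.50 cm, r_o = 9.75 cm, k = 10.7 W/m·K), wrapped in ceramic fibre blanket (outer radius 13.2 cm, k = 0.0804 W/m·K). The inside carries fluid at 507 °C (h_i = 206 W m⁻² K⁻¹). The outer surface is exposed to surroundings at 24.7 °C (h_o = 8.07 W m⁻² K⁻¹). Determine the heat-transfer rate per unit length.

Resistance network (inner→outer):
  R'_conv,in = 1/(2πr h) = 1/(2π·0.0750·206) = 0.01030 m·K/W
  R'_nickel alloy = ln(0.0975/0.0750)/(2πk) = 0.2624/(2π·10.7) = 0.003902 m·K/W
  R'_ceramic fibre blanket = ln(0.132/0.0975)/(2πk) = 0.3029/(2π·0.0804) = 0.5997 m·K/W
  R'_conv,out = 1/(2πr h) = 1/(2π·0.132·8.07) = 0.1494 m·K/W
ΣR = 0.01030 + 0.003902 + 0.5997 + 0.1494 = 0.7633 m·K/W
Q' = ΔT/ΣR = (507 °C − 24.7 °C)/0.7633 = 632 W/m

Q' = 632 W/m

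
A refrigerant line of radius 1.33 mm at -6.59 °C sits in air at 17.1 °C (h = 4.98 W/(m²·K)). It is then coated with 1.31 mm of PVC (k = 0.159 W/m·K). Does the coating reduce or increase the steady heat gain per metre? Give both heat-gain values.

increases: 0.986 → 1.85 W/m

Critical radius for a cylinder: r_cr = k/h = 0.0319 m = 3.19 cm.
Outer radius after coating: r₂ = 0.00133 + 0.00131 = 0.00264 m.
Since r₁ < r_cr and r₂ ≤ r_cr, the coating moves toward the maximum at r_cr — heat gain rises.
Bare: R = 1/(2πr₁h) = 24.03 m·K/W; Q = 23.69/24.03 = 0.986 W/m.
Coated: R = R_cond + R_conv = 12.79 m·K/W; Q = 23.69/12.79 = 1.85 W/m.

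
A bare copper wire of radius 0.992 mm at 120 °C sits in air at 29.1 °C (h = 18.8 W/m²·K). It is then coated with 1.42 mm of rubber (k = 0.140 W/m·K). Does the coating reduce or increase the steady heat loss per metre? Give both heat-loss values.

increases: 10.7 → 20.1 W/m

Critical radius for a cylinder: r_cr = k/h = 0.00745 m = 0.745 cm.
Outer radius after coating: r₂ = 9.92×10^-4 + 0.00142 = 0.002412 m.
Since r₁ < r_cr and r₂ ≤ r_cr, the coating moves toward the maximum at r_cr — heat loss rises.
Bare: R = 1/(2πr₁h) = 8.534 m·K/W; Q = 90.9/8.534 = 10.7 W/m.
Coated: R = R_cond + R_conv = 4.520 m·K/W; Q = 90.9/4.520 = 20.1 W/m.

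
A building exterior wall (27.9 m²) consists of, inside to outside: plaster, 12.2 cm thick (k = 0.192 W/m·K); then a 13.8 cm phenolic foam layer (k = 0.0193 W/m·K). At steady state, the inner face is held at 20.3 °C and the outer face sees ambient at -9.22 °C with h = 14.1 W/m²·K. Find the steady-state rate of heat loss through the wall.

Q = 105 W

Resistance network (inner→outer):
  R_plaster = L/(kA) = 0.122/(0.192·27.9) = 0.02277 K/W
  R_phenolic foam = L/(kA) = 0.138/(0.0193·27.9) = 0.2563 K/W
  R_conv,out = 1/(hA) = 1/(14.1·27.9) = 0.002542 K/W
ΣR = 0.02277 + 0.2563 + 0.002542 = 0.2816 K/W
Q = ΔT/ΣR = (20.3 °C − -9.22 °C)/0.2816 = 105 W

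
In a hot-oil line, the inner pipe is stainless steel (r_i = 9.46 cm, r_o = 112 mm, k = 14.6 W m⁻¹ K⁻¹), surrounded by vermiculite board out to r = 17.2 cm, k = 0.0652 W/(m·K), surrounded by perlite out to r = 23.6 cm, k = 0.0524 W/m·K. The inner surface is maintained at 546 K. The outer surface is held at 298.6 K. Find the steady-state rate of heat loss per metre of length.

Q' = 123 W/m

Treat each layer as a resistance in series:
  R'_stainless steel = ln(0.112/0.0946)/(2πk) = 0.1688/(2π·14.6) = 0.001841 m·K/W
  R'_vermiculite board = ln(0.172/0.112)/(2πk) = 0.4290/(2π·0.0652) = 1.047 m·K/W
  R'_perlite = ln(0.236/0.172)/(2πk) = 0.3163/(2π·0.0524) = 0.9608 m·K/W
ΣR = 0.001841 + 1.047 + 0.9608 = 2.010 m·K/W
Q' = ΔT/ΣR = (546 K − 298.6 K)/2.010 = 123 W/m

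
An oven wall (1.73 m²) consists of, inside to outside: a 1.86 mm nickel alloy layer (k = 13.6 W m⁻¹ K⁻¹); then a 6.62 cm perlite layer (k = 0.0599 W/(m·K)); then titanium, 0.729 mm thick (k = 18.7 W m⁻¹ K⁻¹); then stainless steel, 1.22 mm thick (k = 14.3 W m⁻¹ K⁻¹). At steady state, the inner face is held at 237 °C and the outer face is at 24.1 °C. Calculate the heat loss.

Q = 333 W

Resistance network (inner→outer):
  R_nickel alloy = L/(kA) = 0.00186/(13.6·1.73) = 7.905×10^-5 K/W
  R_perlite = L/(kA) = 0.0662/(0.0599·1.73) = 0.6388 K/W
  R_titanium = L/(kA) = 7.29×10^-4/(18.7·1.73) = 2.253×10^-5 K/W
  R_stainless steel = L/(kA) = 0.00122/(14.3·1.73) = 4.931×10^-5 K/W
ΣR = 7.905×10^-5 + 0.6388 + 2.253×10^-5 + 4.931×10^-5 = 0.6390 K/W
Q = ΔT/ΣR = (237 °C − 24.1 °C)/0.6390 = 333 W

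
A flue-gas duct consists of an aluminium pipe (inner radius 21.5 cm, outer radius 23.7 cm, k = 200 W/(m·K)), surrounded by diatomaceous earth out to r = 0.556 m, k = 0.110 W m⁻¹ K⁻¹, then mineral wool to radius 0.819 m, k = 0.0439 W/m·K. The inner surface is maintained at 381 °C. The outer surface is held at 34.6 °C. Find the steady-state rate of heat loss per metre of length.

Treat each layer as a resistance in series:
  R'_aluminium = ln(0.237/0.215)/(2πk) = 0.09742/(2π·200) = 7.753×10^-5 m·K/W
  R'_diatomaceous earth = ln(0.556/0.237)/(2πk) = 0.8527/(2π·0.110) = 1.234 m·K/W
  R'_mineral wool = ln(0.819/0.556)/(2πk) = 0.3873/(2π·0.0439) = 1.404 m·K/W
ΣR = 7.753×10^-5 + 1.234 + 1.404 = 2.638 m·K/W
Q' = ΔT/ΣR = (381 °C − 34.6 °C)/2.638 = 131 W/m

Q' = 131 W/m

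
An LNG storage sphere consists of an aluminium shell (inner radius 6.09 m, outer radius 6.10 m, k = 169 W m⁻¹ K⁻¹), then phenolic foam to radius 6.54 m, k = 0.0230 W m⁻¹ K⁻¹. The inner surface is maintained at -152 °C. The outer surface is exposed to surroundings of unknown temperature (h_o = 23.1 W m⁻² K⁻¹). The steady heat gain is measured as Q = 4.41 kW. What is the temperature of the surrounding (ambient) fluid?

Series resistances:
  R_aluminium = (1/6.09 − 1/6.10)/(4πk) = 2.692×10^-4/(4π·169) = 1.268×10^-7 K/W
  R_phenolic foam = (1/6.10 − 1/6.54)/(4πk) = 0.01103/(4π·0.0230) = 0.03816 K/W
  R_conv,out = 1/(4πr²h) = 1/(4π·6.54²·23.1) = 8.054×10^-5 K/W
ΣR = 0.03824 K/W
ΔT = Q·ΣR = 4410 × 0.03824 = 168.6 K
Heat flows inward, so T_out = T_in + ΔT = -152 + 168.6 = 16.6 °C

T_out = 16.6 °C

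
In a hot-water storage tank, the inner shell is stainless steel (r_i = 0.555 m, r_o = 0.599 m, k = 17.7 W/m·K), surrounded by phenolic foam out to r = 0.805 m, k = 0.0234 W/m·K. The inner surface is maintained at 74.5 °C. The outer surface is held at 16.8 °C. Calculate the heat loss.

Q = 39.7 W

Series thermal resistances, inner to outer:
  R_stainless steel = (1/0.555 − 1/0.599)/(4πk) = 0.1324/(4π·17.7) = 5.950×10^-4 K/W
  R_phenolic foam = (1/0.599 − 1/0.805)/(4πk) = 0.4272/(4π·0.0234) = 1.453 K/W
ΣR = 5.950×10^-4 + 1.453 = 1.454 K/W
Q = ΔT/ΣR = (74.5 °C − 16.8 °C)/1.454 = 39.7 W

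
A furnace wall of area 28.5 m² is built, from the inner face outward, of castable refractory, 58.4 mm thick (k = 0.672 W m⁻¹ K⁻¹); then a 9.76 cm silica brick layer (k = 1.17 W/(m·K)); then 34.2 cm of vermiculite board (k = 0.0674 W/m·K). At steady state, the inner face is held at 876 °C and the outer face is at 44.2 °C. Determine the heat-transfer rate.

Q = 4.52 kW

Resistance network (inner→outer):
  R_castable refractory = L/(kA) = 0.0584/(0.672·28.5) = 0.003049 K/W
  R_silica brick = L/(kA) = 0.0976/(1.17·28.5) = 0.002927 K/W
  R_vermiculite board = L/(kA) = 0.342/(0.0674·28.5) = 0.1780 K/W
ΣR = 0.003049 + 0.002927 + 0.1780 = 0.1840 K/W
Q = ΔT/ΣR = (876 °C − 44.2 °C)/0.1840 = 4520 W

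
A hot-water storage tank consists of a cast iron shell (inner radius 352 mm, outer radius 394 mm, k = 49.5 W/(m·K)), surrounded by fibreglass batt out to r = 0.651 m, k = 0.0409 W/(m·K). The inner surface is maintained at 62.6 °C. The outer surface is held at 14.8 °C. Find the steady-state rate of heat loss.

Resistance network (inner→outer):
  R_cast iron = (1/0.352 − 1/0.394)/(4πk) = 0.3028/(4π·49.5) = 4.869×10^-4 K/W
  R_fibreglass batt = (1/0.394 − 1/0.651)/(4πk) = 1.002/(4π·0.0409) = 1.949 K/W
ΣR = 4.869×10^-4 + 1.949 = 1.949 K/W
Q = ΔT/ΣR = (62.6 °C − 14.8 °C)/1.949 = 24.5 W

Q = 24.5 W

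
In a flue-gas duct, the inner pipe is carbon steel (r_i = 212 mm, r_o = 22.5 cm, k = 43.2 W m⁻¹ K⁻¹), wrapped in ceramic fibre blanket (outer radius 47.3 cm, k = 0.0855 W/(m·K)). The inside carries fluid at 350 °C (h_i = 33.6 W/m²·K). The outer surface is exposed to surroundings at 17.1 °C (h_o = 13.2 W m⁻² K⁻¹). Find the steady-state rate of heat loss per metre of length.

Resistance network (inner→outer):
  R'_conv,in = 1/(2πr h) = 1/(2π·0.212·33.6) = 0.02234 m·K/W
  R'_carbon steel = ln(0.225/0.212)/(2πk) = 0.05951/(2π·43.2) = 2.193×10^-4 m·K/W
  R'_ceramic fibre blanket = ln(0.473/0.225)/(2πk) = 0.7430/(2π·0.0855) = 1.383 m·K/W
  R'_conv,out = 1/(2πr h) = 1/(2π·0.473·13.2) = 0.02549 m·K/W
ΣR = 0.02234 + 2.193×10^-4 + 1.383 + 0.02549 = 1.431 m·K/W
Q' = ΔT/ΣR = (350 °C − 17.1 °C)/1.431 = 233 W/m

Q' = 233 W/m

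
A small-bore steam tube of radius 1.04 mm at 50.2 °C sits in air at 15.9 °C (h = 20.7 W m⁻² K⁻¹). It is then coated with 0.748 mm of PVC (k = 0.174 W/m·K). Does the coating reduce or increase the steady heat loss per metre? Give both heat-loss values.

increases: 4.64 → 7.15 W/m

Critical radius for a cylinder: r_cr = k/h = 0.00841 m = 0.841 cm.
Outer radius after coating: r₂ = 0.00104 + 7.48×10^-4 = 0.001788 m.
Since r₁ < r_cr and r₂ ≤ r_cr, the coating moves toward the maximum at r_cr — heat loss rises.
Bare: R = 1/(2πr₁h) = 7.393 m·K/W; Q = 34.3/7.393 = 4.64 W/m.
Coated: R = R_cond + R_conv = 4.796 m·K/W; Q = 34.3/4.796 = 7.15 W/m.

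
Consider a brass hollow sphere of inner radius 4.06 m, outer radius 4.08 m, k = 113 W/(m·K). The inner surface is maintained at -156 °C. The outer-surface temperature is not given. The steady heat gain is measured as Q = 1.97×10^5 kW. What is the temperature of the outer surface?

Sum the resistances:
  R_brass = (1/4.06 − 1/4.08)/(4πk) = 0.001207/(4π·113) = 8.503×10^-7 K/W
ΣR = 8.503×10^-7 K/W
ΔT = Q·ΣR = 1.97×10^8 × 8.503×10^-7 = 167.5 K
Heat flows inward, so T_out = T_in + ΔT = -156 + 167.5 = 11.5 °C

T_out = 11.5 °C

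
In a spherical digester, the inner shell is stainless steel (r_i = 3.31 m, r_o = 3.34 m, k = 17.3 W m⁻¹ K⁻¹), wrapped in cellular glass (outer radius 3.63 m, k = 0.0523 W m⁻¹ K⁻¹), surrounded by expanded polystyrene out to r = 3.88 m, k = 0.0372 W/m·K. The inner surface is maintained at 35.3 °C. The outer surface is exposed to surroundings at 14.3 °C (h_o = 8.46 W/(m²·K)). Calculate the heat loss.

Q = 280 W

Treat each layer as a resistance in series:
  R_stainless steel = (1/3.31 − 1/3.34)/(4πk) = 0.002714/(4π·17.3) = 1.248×10^-5 K/W
  R_cellular glass = (1/3.34 − 1/3.63)/(4πk) = 0.02392/(4π·0.0523) = 0.03639 K/W
  R_expanded polystyrene = (1/3.63 − 1/3.88)/(4πk) = 0.01775/(4π·0.0372) = 0.03797 K/W
  R_conv,out = 1/(4πr²h) = 1/(4π·3.88²·8.46) = 6.248×10^-4 K/W
ΣR = 1.248×10^-5 + 0.03639 + 0.03797 + 6.248×10^-4 = 0.07500 K/W
Q = ΔT/ΣR = (35.3 °C − 14.3 °C)/0.07500 = 280 W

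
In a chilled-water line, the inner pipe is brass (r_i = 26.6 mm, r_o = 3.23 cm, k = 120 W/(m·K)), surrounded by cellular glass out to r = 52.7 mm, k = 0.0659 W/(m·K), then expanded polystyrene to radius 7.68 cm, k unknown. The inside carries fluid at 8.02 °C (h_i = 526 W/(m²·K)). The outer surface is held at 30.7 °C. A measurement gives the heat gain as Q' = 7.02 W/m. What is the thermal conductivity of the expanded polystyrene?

k = 0.0294 W/m·K

ΣR = ΔT/Q' = |8.02 − 30.7|/7.02 = 3.231 m·K/W
Known resistances:
  R'_conv,in = 1/(2πr h) = 1/(2π·0.0266·526) = 0.01138 m·K/W
  R'_brass = ln(0.0323/0.0266)/(2πk) = 0.1942/(2π·120) = 2.575×10^-4 m·K/W
  R'_cellular glass = ln(0.0527/0.0323)/(2πk) = 0.4895/(2π·0.0659) = 1.182 m·K/W
R_expanded polystyrene = ΣR − ΣR_known = 3.231 − 1.194 = 2.037 m·K/W
ln(r₂/r₁)/(2πk) = 2.037 ⇒ k = 0.3766/(2π·2.037) = 0.0294 W/m·K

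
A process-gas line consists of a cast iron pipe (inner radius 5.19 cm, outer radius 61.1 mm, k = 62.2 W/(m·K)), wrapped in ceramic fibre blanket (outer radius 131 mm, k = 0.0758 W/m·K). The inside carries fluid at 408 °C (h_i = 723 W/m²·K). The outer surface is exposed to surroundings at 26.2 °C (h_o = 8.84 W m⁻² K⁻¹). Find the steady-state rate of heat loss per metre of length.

Q' = 219 W/m

Treat each layer as a resistance in series:
  R'_conv,in = 1/(2πr h) = 1/(2π·0.0519·723) = 0.004241 m·K/W
  R'_cast iron = ln(0.0611/0.0519)/(2πk) = 0.1632/(2π·62.2) = 4.176×10^-4 m·K/W
  R'_ceramic fibre blanket = ln(0.131/0.0611)/(2πk) = 0.7627/(2π·0.0758) = 1.601 m·K/W
  R'_conv,out = 1/(2πr h) = 1/(2π·0.131·8.84) = 0.1374 m·K/W
ΣR = 0.004241 + 4.176×10^-4 + 1.601 + 0.1374 = 1.743 m·K/W
Q' = ΔT/ΣR = (408 °C − 26.2 °C)/1.743 = 219 W/m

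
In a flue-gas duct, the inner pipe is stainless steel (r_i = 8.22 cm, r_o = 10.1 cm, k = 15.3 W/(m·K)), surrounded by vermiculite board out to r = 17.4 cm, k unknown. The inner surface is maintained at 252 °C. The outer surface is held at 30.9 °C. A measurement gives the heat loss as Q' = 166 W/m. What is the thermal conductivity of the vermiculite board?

ΣR = ΔT/Q' = |252 − 30.9|/166 = 1.332 m·K/W
Known resistances:
  R'_stainless steel = ln(0.101/0.0822)/(2πk) = 0.2060/(2π·15.3) = 0.002143 m·K/W
R_vermiculite board = ΣR − ΣR_known = 1.332 − 0.002143 = 1.330 m·K/W
ln(r₂/r₁)/(2πk) = 1.330 ⇒ k = 0.5439/(2π·1.330) = 0.0651 W/m·K

k = 0.0651 W/m·K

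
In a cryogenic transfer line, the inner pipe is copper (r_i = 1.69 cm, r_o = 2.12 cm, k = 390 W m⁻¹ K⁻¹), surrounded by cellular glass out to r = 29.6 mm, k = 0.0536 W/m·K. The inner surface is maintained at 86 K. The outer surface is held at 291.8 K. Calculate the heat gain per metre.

Series thermal resistances, inner to outer:
  R'_copper = ln(0.0212/0.0169)/(2πk) = 0.2267/(2π·390) = 9.251×10^-5 m·K/W
  R'_cellular glass = ln(0.0296/0.0212)/(2πk) = 0.3338/(2π·0.0536) = 0.9911 m·K/W
ΣR = 9.251×10^-5 + 0.9911 = 0.9912 m·K/W
Q' = ΔT/ΣR = (86 K − 291.8 K)/0.9912 = -208 W/m
(Negative Q' ⇒ heat flows inward; heat gain = 208 W/m.)

Q' = 208 W/m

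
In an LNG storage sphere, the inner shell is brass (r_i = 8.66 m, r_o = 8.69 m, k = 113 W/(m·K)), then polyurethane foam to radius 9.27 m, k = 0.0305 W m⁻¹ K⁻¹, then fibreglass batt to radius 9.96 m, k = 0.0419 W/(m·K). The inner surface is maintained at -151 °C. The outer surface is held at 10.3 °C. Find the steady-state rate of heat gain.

Q = 4890 W

Treat each layer as a resistance in series:
  R_brass = (1/8.66 − 1/8.69)/(4πk) = 3.986×10^-4/(4π·113) = 2.807×10^-7 K/W
  R_polyurethane foam = (1/8.69 − 1/9.27)/(4πk) = 0.007200/(4π·0.0305) = 0.01879 K/W
  R_fibreglass batt = (1/9.27 − 1/9.96)/(4πk) = 0.007473/(4π·0.0419) = 0.01419 K/W
ΣR = 2.807×10^-7 + 0.01879 + 0.01419 = 0.03298 K/W
Q = ΔT/ΣR = (-151 °C − 10.3 °C)/0.03298 = -4890 W
(Negative Q ⇒ heat flows inward; heat gain = 4890 W.)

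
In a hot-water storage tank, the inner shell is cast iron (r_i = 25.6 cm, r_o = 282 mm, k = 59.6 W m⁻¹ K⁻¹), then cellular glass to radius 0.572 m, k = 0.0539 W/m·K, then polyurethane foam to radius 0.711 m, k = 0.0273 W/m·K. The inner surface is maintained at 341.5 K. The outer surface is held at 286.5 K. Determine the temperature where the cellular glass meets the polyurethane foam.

Treat each layer as a resistance in series:
  R_cast iron = (1/0.256 − 1/0.282)/(4πk) = 0.3602/(4π·59.6) = 4.809×10^-4 K/W
  R_cellular glass = (1/0.282 − 1/0.572)/(4πk) = 1.798/(4π·0.0539) = 2.654 K/W
  R_polyurethane foam = (1/0.572 − 1/0.711)/(4πk) = 0.3418/(4π·0.0273) = 0.9963 K/W
ΣR = 4.809×10^-4 + 2.654 + 0.9963 = 3.651 K/W
Q = ΔT/ΣR = (341.5 K − 286.5 K)/3.651 = 15.06 W
From the inner boundary to the cellular glass/polyurethane foam interface, ΣR_partial = 2.654 K/W.
T_interface = T_in − Q·ΣR_partial = 341.5 K − (15.06)(2.654) = 301.5 K

T = 301.5 K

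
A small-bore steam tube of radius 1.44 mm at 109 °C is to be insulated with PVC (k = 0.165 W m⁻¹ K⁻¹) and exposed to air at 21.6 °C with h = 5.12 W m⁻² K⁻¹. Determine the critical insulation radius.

For a cylinder, r_cr = k_ins/h = 0.165/5.12 = 0.0322 m = 3.22 cm

r_cr = 3.22 cm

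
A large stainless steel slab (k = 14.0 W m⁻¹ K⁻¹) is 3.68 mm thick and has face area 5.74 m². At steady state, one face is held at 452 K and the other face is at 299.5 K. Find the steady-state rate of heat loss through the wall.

Q = kA·ΔT/L = 14.0 × 5.74 × |452 K − 299.5 K| / 0.00368 = 3.33×10^6 W

Q = 3.33×10^6 W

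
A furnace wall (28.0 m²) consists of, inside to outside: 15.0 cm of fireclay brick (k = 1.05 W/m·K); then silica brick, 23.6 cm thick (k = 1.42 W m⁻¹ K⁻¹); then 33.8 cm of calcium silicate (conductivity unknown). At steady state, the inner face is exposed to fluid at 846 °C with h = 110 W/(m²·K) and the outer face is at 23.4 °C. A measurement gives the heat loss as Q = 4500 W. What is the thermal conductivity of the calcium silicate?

ΣR = ΔT/Q = |846 − 23.4|/4500 = 0.1828 K/W
Known resistances:
  R_conv,in = 1/(hA) = 1/(110·28.0) = 3.247×10^-4 K/W
  R_fireclay brick = L/(kA) = 0.150/(1.05·28.0) = 0.005102 K/W
  R_silica brick = L/(kA) = 0.236/(1.42·28.0) = 0.005936 K/W
R_calcium silicate = ΣR − ΣR_known = 0.1828 − 0.01136 = 0.1714 K/W
L/(kA) = 0.1714 ⇒ k = 0.338/(0.1714·28.0) = 0.0704 W/m·K

k = 0.0704 W/m·K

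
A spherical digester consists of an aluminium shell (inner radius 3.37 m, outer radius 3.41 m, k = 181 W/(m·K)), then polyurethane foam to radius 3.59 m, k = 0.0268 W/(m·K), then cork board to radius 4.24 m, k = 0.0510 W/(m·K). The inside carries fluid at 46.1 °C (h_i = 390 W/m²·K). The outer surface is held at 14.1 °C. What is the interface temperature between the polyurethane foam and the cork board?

Resistance network (inner→outer):
  R_conv,in = 1/(4πr²h) = 1/(4π·3.37²·390) = 1.797×10^-5 K/W
  R_aluminium = (1/3.37 − 1/3.41)/(4πk) = 0.003481/(4π·181) = 1.530×10^-6 K/W
  R_polyurethane foam = (1/3.41 − 1/3.59)/(4πk) = 0.01470/(4π·0.0268) = 0.04366 K/W
  R_cork board = (1/3.59 − 1/4.24)/(4πk) = 0.04270/(4π·0.0510) = 0.06663 K/W
ΣR = 1.797×10^-5 + 1.530×10^-6 + 0.04366 + 0.06663 = 0.1103 K/W
Q = ΔT/ΣR = (46.1 °C − 14.1 °C)/0.1103 = 290.1 W
From the inner boundary to the polyurethane foam/cork board interface, ΣR_partial = 0.04368 K/W.
T_interface = T_in − Q·ΣR_partial = 46.1 °C − (290.1)(0.04368) = 33.4 °C

T = 33.4 °C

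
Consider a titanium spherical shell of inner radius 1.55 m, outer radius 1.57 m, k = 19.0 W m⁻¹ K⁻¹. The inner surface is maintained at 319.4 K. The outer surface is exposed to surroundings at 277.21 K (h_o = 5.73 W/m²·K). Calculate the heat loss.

Treat each layer as a resistance in series:
  R_titanium = (1/1.55 − 1/1.57)/(4πk) = 0.008219/(4π·19.0) = 3.442×10^-5 K/W
  R_conv,out = 1/(4πr²h) = 1/(4π·1.57²·5.73) = 0.005634 K/W
ΣR = 3.442×10^-5 + 0.005634 = 0.005668 K/W
Q = ΔT/ΣR = (319.4 K − 277.21 K)/0.005668 = 7440 W

Q = 7.44 kW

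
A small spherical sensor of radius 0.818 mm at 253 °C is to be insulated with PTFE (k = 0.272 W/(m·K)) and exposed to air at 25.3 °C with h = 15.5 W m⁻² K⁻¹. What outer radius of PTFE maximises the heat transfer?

r_cr = 3.51 cm

For a sphere, r_cr = 2k_ins/h = 2·0.272/15.5 = 0.0351 m = 3.51 cm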